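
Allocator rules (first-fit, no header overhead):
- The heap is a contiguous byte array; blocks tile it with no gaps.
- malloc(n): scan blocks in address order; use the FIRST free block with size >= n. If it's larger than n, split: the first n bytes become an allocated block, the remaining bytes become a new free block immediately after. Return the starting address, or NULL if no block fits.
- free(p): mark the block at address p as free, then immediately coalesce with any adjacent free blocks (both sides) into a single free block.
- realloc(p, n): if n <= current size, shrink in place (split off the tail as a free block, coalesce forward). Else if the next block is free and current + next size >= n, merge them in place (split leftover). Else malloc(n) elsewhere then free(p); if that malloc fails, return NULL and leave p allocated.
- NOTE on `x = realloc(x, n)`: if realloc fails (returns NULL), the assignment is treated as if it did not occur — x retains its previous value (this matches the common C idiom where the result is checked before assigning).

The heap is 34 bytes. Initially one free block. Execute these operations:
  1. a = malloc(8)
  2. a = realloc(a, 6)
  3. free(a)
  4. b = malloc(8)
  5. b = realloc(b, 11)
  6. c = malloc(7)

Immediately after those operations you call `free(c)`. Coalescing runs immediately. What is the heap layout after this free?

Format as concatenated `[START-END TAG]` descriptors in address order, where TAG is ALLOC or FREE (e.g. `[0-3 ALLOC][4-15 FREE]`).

Op 1: a = malloc(8) -> a = 0; heap: [0-7 ALLOC][8-33 FREE]
Op 2: a = realloc(a, 6) -> a = 0; heap: [0-5 ALLOC][6-33 FREE]
Op 3: free(a) -> (freed a); heap: [0-33 FREE]
Op 4: b = malloc(8) -> b = 0; heap: [0-7 ALLOC][8-33 FREE]
Op 5: b = realloc(b, 11) -> b = 0; heap: [0-10 ALLOC][11-33 FREE]
Op 6: c = malloc(7) -> c = 11; heap: [0-10 ALLOC][11-17 ALLOC][18-33 FREE]
free(c): c = 11 -> block [11-17 ALLOC]; mark free, coalesce with adjacent free neighbors -> [0-10 ALLOC][11-33 FREE]

Answer: [0-10 ALLOC][11-33 FREE]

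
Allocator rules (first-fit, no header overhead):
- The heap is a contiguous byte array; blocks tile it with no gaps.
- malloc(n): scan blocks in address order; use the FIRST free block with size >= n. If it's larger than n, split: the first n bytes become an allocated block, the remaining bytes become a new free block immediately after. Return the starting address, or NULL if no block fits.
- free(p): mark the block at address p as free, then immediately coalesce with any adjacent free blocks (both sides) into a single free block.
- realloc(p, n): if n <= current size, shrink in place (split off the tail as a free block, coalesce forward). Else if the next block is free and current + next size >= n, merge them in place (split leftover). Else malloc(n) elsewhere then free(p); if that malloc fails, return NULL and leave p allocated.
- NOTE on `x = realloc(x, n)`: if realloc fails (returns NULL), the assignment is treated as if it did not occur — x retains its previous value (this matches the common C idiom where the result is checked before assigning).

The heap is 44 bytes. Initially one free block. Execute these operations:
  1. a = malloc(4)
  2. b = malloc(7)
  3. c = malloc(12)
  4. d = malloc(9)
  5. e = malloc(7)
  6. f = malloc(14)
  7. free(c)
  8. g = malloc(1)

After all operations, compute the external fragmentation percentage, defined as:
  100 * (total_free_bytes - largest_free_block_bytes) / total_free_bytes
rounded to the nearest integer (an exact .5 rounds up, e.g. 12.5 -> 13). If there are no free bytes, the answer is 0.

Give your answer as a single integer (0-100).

Answer: 31

Derivation:
Op 1: a = malloc(4) -> a = 0; heap: [0-3 ALLOC][4-43 FREE]
Op 2: b = malloc(7) -> b = 4; heap: [0-3 ALLOC][4-10 ALLOC][11-43 FREE]
Op 3: c = malloc(12) -> c = 11; heap: [0-3 ALLOC][4-10 ALLOC][11-22 ALLOC][23-43 FREE]
Op 4: d = malloc(9) -> d = 23; heap: [0-3 ALLOC][4-10 ALLOC][11-22 ALLOC][23-31 ALLOC][32-43 FREE]
Op 5: e = malloc(7) -> e = 32; heap: [0-3 ALLOC][4-10 ALLOC][11-22 ALLOC][23-31 ALLOC][32-38 ALLOC][39-43 FREE]
Op 6: f = malloc(14) -> f = NULL; heap: [0-3 ALLOC][4-10 ALLOC][11-22 ALLOC][23-31 ALLOC][32-38 ALLOC][39-43 FREE]
Op 7: free(c) -> (freed c); heap: [0-3 ALLOC][4-10 ALLOC][11-22 FREE][23-31 ALLOC][32-38 ALLOC][39-43 FREE]
Op 8: g = malloc(1) -> g = 11; heap: [0-3 ALLOC][4-10 ALLOC][11-11 ALLOC][12-22 FREE][23-31 ALLOC][32-38 ALLOC][39-43 FREE]
Free blocks: [11 5] total_free=16 largest=11 -> 100*(16-11)/16 = 500/16 = 31.25 -> rounds to 31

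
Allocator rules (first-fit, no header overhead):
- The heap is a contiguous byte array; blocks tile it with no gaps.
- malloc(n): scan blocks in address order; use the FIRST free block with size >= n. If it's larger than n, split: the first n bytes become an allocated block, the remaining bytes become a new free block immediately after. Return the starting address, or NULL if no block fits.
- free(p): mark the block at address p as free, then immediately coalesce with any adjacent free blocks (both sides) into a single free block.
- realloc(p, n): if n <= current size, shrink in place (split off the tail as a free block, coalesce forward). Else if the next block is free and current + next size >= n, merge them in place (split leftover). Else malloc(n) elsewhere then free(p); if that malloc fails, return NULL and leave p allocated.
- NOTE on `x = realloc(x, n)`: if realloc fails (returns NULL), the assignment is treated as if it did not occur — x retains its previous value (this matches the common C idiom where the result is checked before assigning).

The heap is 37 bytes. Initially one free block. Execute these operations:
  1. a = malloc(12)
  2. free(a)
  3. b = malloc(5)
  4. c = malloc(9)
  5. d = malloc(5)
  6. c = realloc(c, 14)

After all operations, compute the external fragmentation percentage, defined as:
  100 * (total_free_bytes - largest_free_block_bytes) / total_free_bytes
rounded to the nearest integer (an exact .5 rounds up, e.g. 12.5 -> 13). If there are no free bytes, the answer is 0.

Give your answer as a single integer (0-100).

Answer: 31

Derivation:
Op 1: a = malloc(12) -> a = 0; heap: [0-11 ALLOC][12-36 FREE]
Op 2: free(a) -> (freed a); heap: [0-36 FREE]
Op 3: b = malloc(5) -> b = 0; heap: [0-4 ALLOC][5-36 FREE]
Op 4: c = malloc(9) -> c = 5; heap: [0-4 ALLOC][5-13 ALLOC][14-36 FREE]
Op 5: d = malloc(5) -> d = 14; heap: [0-4 ALLOC][5-13 ALLOC][14-18 ALLOC][19-36 FREE]
Op 6: c = realloc(c, 14) -> c = 19; heap: [0-4 ALLOC][5-13 FREE][14-18 ALLOC][19-32 ALLOC][33-36 FREE]
Free blocks: [9 4] total_free=13 largest=9 -> 100*(13-9)/13 = 400/13 ≈ 30.769 -> rounds to 31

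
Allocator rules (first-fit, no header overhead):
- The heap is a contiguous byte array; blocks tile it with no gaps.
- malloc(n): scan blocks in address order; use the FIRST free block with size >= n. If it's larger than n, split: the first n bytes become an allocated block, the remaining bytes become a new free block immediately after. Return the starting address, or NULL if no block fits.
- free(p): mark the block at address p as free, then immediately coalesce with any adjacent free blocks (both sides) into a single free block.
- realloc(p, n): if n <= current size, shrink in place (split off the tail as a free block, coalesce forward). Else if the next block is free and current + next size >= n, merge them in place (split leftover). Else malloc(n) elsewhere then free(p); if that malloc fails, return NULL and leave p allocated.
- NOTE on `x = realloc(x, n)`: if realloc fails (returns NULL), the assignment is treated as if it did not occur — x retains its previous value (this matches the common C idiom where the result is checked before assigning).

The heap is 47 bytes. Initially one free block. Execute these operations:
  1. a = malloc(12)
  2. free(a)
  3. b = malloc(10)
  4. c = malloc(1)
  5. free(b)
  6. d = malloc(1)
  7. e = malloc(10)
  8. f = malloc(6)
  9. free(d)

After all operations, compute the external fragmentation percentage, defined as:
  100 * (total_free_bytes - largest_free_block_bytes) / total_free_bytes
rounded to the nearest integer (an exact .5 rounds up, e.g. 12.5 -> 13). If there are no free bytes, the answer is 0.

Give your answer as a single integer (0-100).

Op 1: a = malloc(12) -> a = 0; heap: [0-11 ALLOC][12-46 FREE]
Op 2: free(a) -> (freed a); heap: [0-46 FREE]
Op 3: b = malloc(10) -> b = 0; heap: [0-9 ALLOC][10-46 FREE]
Op 4: c = malloc(1) -> c = 10; heap: [0-9 ALLOC][10-10 ALLOC][11-46 FREE]
Op 5: free(b) -> (freed b); heap: [0-9 FREE][10-10 ALLOC][11-46 FREE]
Op 6: d = malloc(1) -> d = 0; heap: [0-0 ALLOC][1-9 FREE][10-10 ALLOC][11-46 FREE]
Op 7: e = malloc(10) -> e = 11; heap: [0-0 ALLOC][1-9 FREE][10-10 ALLOC][11-20 ALLOC][21-46 FREE]
Op 8: f = malloc(6) -> f = 1; heap: [0-0 ALLOC][1-6 ALLOC][7-9 FREE][10-10 ALLOC][11-20 ALLOC][21-46 FREE]
Op 9: free(d) -> (freed d); heap: [0-0 FREE][1-6 ALLOC][7-9 FREE][10-10 ALLOC][11-20 ALLOC][21-46 FREE]
Free blocks: [1 3 26] total_free=30 largest=26 -> 100*(30-26)/30 = 400/30 ≈ 13.333 -> rounds to 13

Answer: 13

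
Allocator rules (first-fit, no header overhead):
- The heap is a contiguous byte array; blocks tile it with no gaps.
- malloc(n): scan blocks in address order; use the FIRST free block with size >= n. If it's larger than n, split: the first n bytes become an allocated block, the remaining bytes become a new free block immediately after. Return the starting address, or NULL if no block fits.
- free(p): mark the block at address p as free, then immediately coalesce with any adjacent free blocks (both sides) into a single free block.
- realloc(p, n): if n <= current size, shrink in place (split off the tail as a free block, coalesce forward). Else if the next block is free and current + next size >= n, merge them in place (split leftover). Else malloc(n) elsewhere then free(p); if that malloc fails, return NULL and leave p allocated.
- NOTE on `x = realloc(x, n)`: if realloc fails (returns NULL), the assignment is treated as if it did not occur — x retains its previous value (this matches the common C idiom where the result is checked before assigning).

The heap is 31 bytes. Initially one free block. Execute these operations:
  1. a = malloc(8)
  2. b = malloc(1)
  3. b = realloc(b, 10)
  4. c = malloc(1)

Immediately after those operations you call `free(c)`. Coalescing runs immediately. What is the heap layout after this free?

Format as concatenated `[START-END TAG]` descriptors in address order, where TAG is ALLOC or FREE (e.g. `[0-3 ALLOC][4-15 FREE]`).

Op 1: a = malloc(8) -> a = 0; heap: [0-7 ALLOC][8-30 FREE]
Op 2: b = malloc(1) -> b = 8; heap: [0-7 ALLOC][8-8 ALLOC][9-30 FREE]
Op 3: b = realloc(b, 10) -> b = 8; heap: [0-7 ALLOC][8-17 ALLOC][18-30 FREE]
Op 4: c = malloc(1) -> c = 18; heap: [0-7 ALLOC][8-17 ALLOC][18-18 ALLOC][19-30 FREE]
free(c): c = 18 -> block [18-18 ALLOC]; mark free, coalesce with adjacent free neighbors -> [0-7 ALLOC][8-17 ALLOC][18-30 FREE]

Answer: [0-7 ALLOC][8-17 ALLOC][18-30 FREE]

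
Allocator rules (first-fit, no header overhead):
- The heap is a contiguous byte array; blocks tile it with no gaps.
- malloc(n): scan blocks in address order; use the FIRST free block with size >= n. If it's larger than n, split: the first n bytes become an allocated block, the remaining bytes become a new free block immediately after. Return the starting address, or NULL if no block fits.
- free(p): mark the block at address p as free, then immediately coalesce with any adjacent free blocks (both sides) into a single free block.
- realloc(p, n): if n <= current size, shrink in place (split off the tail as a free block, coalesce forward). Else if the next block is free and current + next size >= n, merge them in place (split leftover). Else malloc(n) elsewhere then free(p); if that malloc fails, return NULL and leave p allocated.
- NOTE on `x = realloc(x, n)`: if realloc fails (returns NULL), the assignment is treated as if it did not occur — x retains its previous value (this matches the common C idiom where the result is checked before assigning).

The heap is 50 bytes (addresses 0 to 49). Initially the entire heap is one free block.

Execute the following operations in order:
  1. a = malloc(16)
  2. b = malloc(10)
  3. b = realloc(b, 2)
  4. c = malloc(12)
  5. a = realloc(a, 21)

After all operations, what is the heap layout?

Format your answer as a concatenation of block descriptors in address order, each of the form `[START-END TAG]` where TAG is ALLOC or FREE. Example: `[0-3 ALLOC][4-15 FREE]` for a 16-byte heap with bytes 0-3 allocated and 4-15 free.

Op 1: a = malloc(16) -> a = 0; heap: [0-15 ALLOC][16-49 FREE]
Op 2: b = malloc(10) -> b = 16; heap: [0-15 ALLOC][16-25 ALLOC][26-49 FREE]
Op 3: b = realloc(b, 2) -> b = 16; heap: [0-15 ALLOC][16-17 ALLOC][18-49 FREE]
Op 4: c = malloc(12) -> c = 18; heap: [0-15 ALLOC][16-17 ALLOC][18-29 ALLOC][30-49 FREE]
Op 5: a = realloc(a, 21) -> NULL (a unchanged); heap: [0-15 ALLOC][16-17 ALLOC][18-29 ALLOC][30-49 FREE]

Answer: [0-15 ALLOC][16-17 ALLOC][18-29 ALLOC][30-49 FREE]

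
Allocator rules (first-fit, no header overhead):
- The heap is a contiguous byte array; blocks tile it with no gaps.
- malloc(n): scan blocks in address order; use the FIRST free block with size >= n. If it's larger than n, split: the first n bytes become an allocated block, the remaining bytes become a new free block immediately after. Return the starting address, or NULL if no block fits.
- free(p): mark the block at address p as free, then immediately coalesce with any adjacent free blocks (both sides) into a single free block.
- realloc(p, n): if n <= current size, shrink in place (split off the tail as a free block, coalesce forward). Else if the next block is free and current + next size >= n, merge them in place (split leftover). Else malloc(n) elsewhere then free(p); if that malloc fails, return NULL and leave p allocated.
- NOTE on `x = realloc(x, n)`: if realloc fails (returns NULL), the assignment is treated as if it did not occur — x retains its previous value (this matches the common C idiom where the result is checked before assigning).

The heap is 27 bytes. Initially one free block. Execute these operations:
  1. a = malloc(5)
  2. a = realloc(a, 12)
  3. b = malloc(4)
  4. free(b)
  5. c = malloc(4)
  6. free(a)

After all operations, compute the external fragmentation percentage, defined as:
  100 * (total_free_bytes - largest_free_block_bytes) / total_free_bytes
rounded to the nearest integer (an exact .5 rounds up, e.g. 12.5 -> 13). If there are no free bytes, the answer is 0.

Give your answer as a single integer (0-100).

Op 1: a = malloc(5) -> a = 0; heap: [0-4 ALLOC][5-26 FREE]
Op 2: a = realloc(a, 12) -> a = 0; heap: [0-11 ALLOC][12-26 FREE]
Op 3: b = malloc(4) -> b = 12; heap: [0-11 ALLOC][12-15 ALLOC][16-26 FREE]
Op 4: free(b) -> (freed b); heap: [0-11 ALLOC][12-26 FREE]
Op 5: c = malloc(4) -> c = 12; heap: [0-11 ALLOC][12-15 ALLOC][16-26 FREE]
Op 6: free(a) -> (freed a); heap: [0-11 FREE][12-15 ALLOC][16-26 FREE]
Free blocks: [12 11] total_free=23 largest=12 -> 100*(23-12)/23 = 1100/23 ≈ 47.826 -> rounds to 48

Answer: 48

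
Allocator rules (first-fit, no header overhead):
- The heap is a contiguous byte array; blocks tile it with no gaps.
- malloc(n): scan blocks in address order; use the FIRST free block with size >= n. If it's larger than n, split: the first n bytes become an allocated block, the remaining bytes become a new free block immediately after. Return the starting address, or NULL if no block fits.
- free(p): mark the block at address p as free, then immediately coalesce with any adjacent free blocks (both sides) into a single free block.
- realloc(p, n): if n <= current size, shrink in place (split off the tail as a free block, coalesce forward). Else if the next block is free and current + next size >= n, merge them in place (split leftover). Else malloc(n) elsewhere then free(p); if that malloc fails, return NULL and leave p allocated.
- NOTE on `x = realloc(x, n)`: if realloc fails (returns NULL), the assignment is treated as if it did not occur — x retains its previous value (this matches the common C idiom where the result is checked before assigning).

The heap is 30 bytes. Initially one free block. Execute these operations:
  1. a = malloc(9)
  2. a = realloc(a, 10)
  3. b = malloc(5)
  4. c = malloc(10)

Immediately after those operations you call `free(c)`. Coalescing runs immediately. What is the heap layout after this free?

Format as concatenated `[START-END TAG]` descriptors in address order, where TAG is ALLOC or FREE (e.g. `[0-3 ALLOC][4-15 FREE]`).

Answer: [0-9 ALLOC][10-14 ALLOC][15-29 FREE]

Derivation:
Op 1: a = malloc(9) -> a = 0; heap: [0-8 ALLOC][9-29 FREE]
Op 2: a = realloc(a, 10) -> a = 0; heap: [0-9 ALLOC][10-29 FREE]
Op 3: b = malloc(5) -> b = 10; heap: [0-9 ALLOC][10-14 ALLOC][15-29 FREE]
Op 4: c = malloc(10) -> c = 15; heap: [0-9 ALLOC][10-14 ALLOC][15-24 ALLOC][25-29 FREE]
free(c): c = 15 -> block [15-24 ALLOC]; mark free, coalesce with adjacent free neighbors -> [0-9 ALLOC][10-14 ALLOC][15-29 FREE]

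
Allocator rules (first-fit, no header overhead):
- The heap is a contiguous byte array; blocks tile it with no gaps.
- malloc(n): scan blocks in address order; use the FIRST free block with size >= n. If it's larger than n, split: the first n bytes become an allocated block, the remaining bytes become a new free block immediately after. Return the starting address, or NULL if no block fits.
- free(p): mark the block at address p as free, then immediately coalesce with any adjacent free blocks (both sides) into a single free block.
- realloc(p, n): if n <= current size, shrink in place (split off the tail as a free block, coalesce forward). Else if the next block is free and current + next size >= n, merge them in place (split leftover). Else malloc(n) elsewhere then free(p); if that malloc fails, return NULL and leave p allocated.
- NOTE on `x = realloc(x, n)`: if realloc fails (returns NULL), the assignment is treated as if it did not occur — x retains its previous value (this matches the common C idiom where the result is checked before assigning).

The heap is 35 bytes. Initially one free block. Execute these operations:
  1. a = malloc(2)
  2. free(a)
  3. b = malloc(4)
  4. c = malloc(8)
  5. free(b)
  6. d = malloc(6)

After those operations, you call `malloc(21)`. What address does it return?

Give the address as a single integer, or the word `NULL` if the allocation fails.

Answer: NULL

Derivation:
Op 1: a = malloc(2) -> a = 0; heap: [0-1 ALLOC][2-34 FREE]
Op 2: free(a) -> (freed a); heap: [0-34 FREE]
Op 3: b = malloc(4) -> b = 0; heap: [0-3 ALLOC][4-34 FREE]
Op 4: c = malloc(8) -> c = 4; heap: [0-3 ALLOC][4-11 ALLOC][12-34 FREE]
Op 5: free(b) -> (freed b); heap: [0-3 FREE][4-11 ALLOC][12-34 FREE]
Op 6: d = malloc(6) -> d = 12; heap: [0-3 FREE][4-11 ALLOC][12-17 ALLOC][18-34 FREE]
malloc(21): first-fit scan over [0-3 FREE][4-11 ALLOC][12-17 ALLOC][18-34 FREE] -> NULL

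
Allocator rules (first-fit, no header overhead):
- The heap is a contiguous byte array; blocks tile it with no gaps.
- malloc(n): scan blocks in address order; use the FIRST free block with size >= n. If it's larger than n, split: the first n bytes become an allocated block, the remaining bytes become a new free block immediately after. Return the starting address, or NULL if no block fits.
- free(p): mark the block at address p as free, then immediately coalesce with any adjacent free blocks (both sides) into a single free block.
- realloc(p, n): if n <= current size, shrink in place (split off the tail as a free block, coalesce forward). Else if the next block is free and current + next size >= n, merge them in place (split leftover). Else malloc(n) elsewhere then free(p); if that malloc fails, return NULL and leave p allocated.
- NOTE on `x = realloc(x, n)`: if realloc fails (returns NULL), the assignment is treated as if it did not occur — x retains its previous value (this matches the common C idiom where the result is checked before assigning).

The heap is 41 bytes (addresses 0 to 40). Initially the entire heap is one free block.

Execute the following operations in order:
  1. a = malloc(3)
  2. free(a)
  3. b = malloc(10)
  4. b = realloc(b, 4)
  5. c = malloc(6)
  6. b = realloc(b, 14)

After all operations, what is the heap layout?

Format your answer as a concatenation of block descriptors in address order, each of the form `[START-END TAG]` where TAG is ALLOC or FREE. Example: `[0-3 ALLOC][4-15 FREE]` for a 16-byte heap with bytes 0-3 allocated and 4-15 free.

Op 1: a = malloc(3) -> a = 0; heap: [0-2 ALLOC][3-40 FREE]
Op 2: free(a) -> (freed a); heap: [0-40 FREE]
Op 3: b = malloc(10) -> b = 0; heap: [0-9 ALLOC][10-40 FREE]
Op 4: b = realloc(b, 4) -> b = 0; heap: [0-3 ALLOC][4-40 FREE]
Op 5: c = malloc(6) -> c = 4; heap: [0-3 ALLOC][4-9 ALLOC][10-40 FREE]
Op 6: b = realloc(b, 14) -> b = 10; heap: [0-3 FREE][4-9 ALLOC][10-23 ALLOC][24-40 FREE]

Answer: [0-3 FREE][4-9 ALLOC][10-23 ALLOC][24-40 FREE]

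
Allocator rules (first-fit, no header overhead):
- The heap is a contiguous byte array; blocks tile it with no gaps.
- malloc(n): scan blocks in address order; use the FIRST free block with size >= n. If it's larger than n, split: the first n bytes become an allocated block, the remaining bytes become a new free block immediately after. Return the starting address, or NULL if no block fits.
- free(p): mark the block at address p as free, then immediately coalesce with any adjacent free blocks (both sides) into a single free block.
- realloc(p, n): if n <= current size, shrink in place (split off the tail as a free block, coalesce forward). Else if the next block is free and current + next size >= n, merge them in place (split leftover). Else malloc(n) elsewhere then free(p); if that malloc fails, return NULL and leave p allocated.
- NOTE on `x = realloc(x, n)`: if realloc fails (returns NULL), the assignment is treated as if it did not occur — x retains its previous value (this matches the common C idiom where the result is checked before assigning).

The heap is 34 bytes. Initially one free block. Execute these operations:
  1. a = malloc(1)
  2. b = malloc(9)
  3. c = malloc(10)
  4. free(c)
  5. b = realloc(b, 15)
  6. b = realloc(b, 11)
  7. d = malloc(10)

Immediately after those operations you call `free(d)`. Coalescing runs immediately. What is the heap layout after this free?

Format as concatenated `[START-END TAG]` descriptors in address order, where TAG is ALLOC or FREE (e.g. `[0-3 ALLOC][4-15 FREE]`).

Answer: [0-0 ALLOC][1-11 ALLOC][12-33 FREE]

Derivation:
Op 1: a = malloc(1) -> a = 0; heap: [0-0 ALLOC][1-33 FREE]
Op 2: b = malloc(9) -> b = 1; heap: [0-0 ALLOC][1-9 ALLOC][10-33 FREE]
Op 3: c = malloc(10) -> c = 10; heap: [0-0 ALLOC][1-9 ALLOC][10-19 ALLOC][20-33 FREE]
Op 4: free(c) -> (freed c); heap: [0-0 ALLOC][1-9 ALLOC][10-33 FREE]
Op 5: b = realloc(b, 15) -> b = 1; heap: [0-0 ALLOC][1-15 ALLOC][16-33 FREE]
Op 6: b = realloc(b, 11) -> b = 1; heap: [0-0 ALLOC][1-11 ALLOC][12-33 FREE]
Op 7: d = malloc(10) -> d = 12; heap: [0-0 ALLOC][1-11 ALLOC][12-21 ALLOC][22-33 FREE]
free(d): d = 12 -> block [12-21 ALLOC]; mark free, coalesce with adjacent free neighbors -> [0-0 ALLOC][1-11 ALLOC][12-33 FREE]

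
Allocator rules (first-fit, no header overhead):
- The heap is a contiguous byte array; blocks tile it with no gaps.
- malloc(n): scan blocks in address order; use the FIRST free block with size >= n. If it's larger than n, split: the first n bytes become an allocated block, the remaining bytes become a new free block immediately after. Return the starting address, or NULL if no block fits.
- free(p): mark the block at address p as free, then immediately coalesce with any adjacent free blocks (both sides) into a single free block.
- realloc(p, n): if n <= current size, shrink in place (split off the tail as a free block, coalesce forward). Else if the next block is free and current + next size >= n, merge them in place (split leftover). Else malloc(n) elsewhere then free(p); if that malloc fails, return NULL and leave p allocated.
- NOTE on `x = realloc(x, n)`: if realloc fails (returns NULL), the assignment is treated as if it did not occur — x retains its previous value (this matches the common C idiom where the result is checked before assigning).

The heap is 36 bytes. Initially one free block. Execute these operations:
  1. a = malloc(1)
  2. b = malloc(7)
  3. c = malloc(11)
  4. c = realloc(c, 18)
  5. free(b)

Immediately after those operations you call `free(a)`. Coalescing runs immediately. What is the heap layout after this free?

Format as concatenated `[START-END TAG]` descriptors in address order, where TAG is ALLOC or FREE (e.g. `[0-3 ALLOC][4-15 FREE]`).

Op 1: a = malloc(1) -> a = 0; heap: [0-0 ALLOC][1-35 FREE]
Op 2: b = malloc(7) -> b = 1; heap: [0-0 ALLOC][1-7 ALLOC][8-35 FREE]
Op 3: c = malloc(11) -> c = 8; heap: [0-0 ALLOC][1-7 ALLOC][8-18 ALLOC][19-35 FREE]
Op 4: c = realloc(c, 18) -> c = 8; heap: [0-0 ALLOC][1-7 ALLOC][8-25 ALLOC][26-35 FREE]
Op 5: free(b) -> (freed b); heap: [0-0 ALLOC][1-7 FREE][8-25 ALLOC][26-35 FREE]
free(a): a = 0 -> block [0-0 ALLOC]; mark free, coalesce with adjacent free neighbors -> [0-7 FREE][8-25 ALLOC][26-35 FREE]

Answer: [0-7 FREE][8-25 ALLOC][26-35 FREE]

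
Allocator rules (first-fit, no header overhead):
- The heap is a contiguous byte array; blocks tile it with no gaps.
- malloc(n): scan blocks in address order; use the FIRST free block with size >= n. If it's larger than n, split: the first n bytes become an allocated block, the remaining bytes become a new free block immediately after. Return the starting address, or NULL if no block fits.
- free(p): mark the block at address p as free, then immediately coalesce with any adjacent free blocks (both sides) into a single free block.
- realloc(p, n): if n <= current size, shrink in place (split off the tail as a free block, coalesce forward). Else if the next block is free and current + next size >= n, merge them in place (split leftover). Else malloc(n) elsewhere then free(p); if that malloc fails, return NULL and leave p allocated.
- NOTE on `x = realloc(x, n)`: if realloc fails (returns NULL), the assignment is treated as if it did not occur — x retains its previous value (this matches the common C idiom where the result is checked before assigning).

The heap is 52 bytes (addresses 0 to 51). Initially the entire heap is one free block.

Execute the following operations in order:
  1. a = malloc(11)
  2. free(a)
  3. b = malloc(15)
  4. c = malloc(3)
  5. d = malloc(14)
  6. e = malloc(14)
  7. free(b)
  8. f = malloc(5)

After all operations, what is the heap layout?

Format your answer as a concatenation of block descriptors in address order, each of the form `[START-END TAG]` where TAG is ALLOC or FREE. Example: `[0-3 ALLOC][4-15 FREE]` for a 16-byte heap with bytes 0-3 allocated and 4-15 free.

Op 1: a = malloc(11) -> a = 0; heap: [0-10 ALLOC][11-51 FREE]
Op 2: free(a) -> (freed a); heap: [0-51 FREE]
Op 3: b = malloc(15) -> b = 0; heap: [0-14 ALLOC][15-51 FREE]
Op 4: c = malloc(3) -> c = 15; heap: [0-14 ALLOC][15-17 ALLOC][18-51 FREE]
Op 5: d = malloc(14) -> d = 18; heap: [0-14 ALLOC][15-17 ALLOC][18-31 ALLOC][32-51 FREE]
Op 6: e = malloc(14) -> e = 32; heap: [0-14 ALLOC][15-17 ALLOC][18-31 ALLOC][32-45 ALLOC][46-51 FREE]
Op 7: free(b) -> (freed b); heap: [0-14 FREE][15-17 ALLOC][18-31 ALLOC][32-45 ALLOC][46-51 FREE]
Op 8: f = malloc(5) -> f = 0; heap: [0-4 ALLOC][5-14 FREE][15-17 ALLOC][18-31 ALLOC][32-45 ALLOC][46-51 FREE]

Answer: [0-4 ALLOC][5-14 FREE][15-17 ALLOC][18-31 ALLOC][32-45 ALLOC][46-51 FREE]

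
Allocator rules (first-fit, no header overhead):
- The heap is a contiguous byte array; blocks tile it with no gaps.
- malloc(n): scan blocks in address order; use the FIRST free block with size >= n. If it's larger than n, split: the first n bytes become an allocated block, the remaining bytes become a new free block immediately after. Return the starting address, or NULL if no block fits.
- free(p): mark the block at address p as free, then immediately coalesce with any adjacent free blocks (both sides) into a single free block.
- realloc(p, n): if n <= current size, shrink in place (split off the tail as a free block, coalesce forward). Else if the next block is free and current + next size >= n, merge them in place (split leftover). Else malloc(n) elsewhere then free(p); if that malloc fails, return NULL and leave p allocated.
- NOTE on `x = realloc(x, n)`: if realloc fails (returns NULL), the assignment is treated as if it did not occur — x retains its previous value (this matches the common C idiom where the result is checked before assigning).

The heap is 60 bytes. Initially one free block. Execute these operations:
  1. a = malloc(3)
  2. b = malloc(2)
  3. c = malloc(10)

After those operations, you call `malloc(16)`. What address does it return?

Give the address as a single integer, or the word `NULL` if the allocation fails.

Op 1: a = malloc(3) -> a = 0; heap: [0-2 ALLOC][3-59 FREE]
Op 2: b = malloc(2) -> b = 3; heap: [0-2 ALLOC][3-4 ALLOC][5-59 FREE]
Op 3: c = malloc(10) -> c = 5; heap: [0-2 ALLOC][3-4 ALLOC][5-14 ALLOC][15-59 FREE]
malloc(16): first-fit scan over [0-2 ALLOC][3-4 ALLOC][5-14 ALLOC][15-59 FREE] -> 15

Answer: 15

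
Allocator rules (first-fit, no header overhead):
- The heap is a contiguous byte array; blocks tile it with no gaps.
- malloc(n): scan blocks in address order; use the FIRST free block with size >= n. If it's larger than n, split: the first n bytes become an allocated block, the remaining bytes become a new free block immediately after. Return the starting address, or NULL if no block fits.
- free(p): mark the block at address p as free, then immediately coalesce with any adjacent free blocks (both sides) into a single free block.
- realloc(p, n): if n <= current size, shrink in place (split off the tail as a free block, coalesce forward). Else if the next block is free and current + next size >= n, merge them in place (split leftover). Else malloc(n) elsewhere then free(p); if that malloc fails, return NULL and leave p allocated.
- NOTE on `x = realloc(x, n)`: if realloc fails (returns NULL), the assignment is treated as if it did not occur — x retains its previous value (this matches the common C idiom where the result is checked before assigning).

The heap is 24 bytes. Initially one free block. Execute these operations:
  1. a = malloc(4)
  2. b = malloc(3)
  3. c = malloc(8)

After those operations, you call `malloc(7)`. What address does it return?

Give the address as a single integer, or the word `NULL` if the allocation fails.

Answer: 15

Derivation:
Op 1: a = malloc(4) -> a = 0; heap: [0-3 ALLOC][4-23 FREE]
Op 2: b = malloc(3) -> b = 4; heap: [0-3 ALLOC][4-6 ALLOC][7-23 FREE]
Op 3: c = malloc(8) -> c = 7; heap: [0-3 ALLOC][4-6 ALLOC][7-14 ALLOC][15-23 FREE]
malloc(7): first-fit scan over [0-3 ALLOC][4-6 ALLOC][7-14 ALLOC][15-23 FREE] -> 15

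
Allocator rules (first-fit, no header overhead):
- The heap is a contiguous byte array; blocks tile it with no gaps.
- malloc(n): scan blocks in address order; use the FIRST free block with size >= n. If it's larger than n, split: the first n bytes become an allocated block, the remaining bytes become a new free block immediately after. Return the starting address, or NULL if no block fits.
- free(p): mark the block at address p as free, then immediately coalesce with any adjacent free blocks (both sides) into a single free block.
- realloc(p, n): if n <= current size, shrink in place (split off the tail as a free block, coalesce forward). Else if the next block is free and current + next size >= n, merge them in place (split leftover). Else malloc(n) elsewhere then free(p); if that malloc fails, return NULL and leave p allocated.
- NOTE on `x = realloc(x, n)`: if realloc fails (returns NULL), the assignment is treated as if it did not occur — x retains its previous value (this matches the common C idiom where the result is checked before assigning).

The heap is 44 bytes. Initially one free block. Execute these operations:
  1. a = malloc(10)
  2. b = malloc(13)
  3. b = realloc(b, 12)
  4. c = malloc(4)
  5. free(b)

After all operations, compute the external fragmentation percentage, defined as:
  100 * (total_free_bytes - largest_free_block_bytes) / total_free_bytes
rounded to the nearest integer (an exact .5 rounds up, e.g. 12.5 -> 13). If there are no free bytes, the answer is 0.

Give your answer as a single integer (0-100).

Answer: 40

Derivation:
Op 1: a = malloc(10) -> a = 0; heap: [0-9 ALLOC][10-43 FREE]
Op 2: b = malloc(13) -> b = 10; heap: [0-9 ALLOC][10-22 ALLOC][23-43 FREE]
Op 3: b = realloc(b, 12) -> b = 10; heap: [0-9 ALLOC][10-21 ALLOC][22-43 FREE]
Op 4: c = malloc(4) -> c = 22; heap: [0-9 ALLOC][10-21 ALLOC][22-25 ALLOC][26-43 FREE]
Op 5: free(b) -> (freed b); heap: [0-9 ALLOC][10-21 FREE][22-25 ALLOC][26-43 FREE]
Free blocks: [12 18] total_free=30 largest=18 -> 100*(30-18)/30 = 1200/30 = 40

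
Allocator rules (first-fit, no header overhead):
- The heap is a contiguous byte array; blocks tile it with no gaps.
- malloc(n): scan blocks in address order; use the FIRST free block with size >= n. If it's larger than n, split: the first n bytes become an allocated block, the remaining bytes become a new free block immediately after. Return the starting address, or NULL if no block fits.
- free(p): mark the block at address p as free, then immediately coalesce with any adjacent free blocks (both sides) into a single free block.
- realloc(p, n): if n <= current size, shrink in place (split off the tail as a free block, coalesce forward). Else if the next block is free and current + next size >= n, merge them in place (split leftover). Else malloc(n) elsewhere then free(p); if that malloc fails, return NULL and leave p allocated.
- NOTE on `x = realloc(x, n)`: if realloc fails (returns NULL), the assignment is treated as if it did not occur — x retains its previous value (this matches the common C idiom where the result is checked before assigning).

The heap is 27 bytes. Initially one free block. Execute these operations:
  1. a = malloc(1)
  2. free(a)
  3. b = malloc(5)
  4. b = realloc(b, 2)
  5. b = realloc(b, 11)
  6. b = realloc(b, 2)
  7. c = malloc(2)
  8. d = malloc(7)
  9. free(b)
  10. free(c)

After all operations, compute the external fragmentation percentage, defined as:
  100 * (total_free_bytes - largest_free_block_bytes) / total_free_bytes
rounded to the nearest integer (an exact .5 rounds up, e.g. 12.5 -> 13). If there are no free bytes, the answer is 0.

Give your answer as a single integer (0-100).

Op 1: a = malloc(1) -> a = 0; heap: [0-0 ALLOC][1-26 FREE]
Op 2: free(a) -> (freed a); heap: [0-26 FREE]
Op 3: b = malloc(5) -> b = 0; heap: [0-4 ALLOC][5-26 FREE]
Op 4: b = realloc(b, 2) -> b = 0; heap: [0-1 ALLOC][2-26 FREE]
Op 5: b = realloc(b, 11) -> b = 0; heap: [0-10 ALLOC][11-26 FREE]
Op 6: b = realloc(b, 2) -> b = 0; heap: [0-1 ALLOC][2-26 FREE]
Op 7: c = malloc(2) -> c = 2; heap: [0-1 ALLOC][2-3 ALLOC][4-26 FREE]
Op 8: d = malloc(7) -> d = 4; heap: [0-1 ALLOC][2-3 ALLOC][4-10 ALLOC][11-26 FREE]
Op 9: free(b) -> (freed b); heap: [0-1 FREE][2-3 ALLOC][4-10 ALLOC][11-26 FREE]
Op 10: free(c) -> (freed c); heap: [0-3 FREE][4-10 ALLOC][11-26 FREE]
Free blocks: [4 16] total_free=20 largest=16 -> 100*(20-16)/20 = 400/20 = 20

Answer: 20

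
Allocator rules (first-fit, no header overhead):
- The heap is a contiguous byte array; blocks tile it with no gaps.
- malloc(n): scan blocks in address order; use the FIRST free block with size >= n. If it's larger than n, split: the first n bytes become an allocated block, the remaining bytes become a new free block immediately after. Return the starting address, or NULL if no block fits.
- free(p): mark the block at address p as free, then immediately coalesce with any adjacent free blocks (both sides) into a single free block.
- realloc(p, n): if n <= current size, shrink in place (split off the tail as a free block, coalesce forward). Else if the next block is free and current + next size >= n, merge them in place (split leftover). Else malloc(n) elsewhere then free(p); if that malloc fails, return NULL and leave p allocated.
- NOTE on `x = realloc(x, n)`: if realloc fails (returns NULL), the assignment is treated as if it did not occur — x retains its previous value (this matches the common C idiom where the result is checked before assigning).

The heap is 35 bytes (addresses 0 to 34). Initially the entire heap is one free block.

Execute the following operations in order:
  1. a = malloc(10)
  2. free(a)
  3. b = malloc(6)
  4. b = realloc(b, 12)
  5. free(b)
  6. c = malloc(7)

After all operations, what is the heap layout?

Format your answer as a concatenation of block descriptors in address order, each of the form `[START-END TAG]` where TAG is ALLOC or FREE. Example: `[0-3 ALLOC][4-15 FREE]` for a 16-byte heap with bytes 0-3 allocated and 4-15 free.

Op 1: a = malloc(10) -> a = 0; heap: [0-9 ALLOC][10-34 FREE]
Op 2: free(a) -> (freed a); heap: [0-34 FREE]
Op 3: b = malloc(6) -> b = 0; heap: [0-5 ALLOC][6-34 FREE]
Op 4: b = realloc(b, 12) -> b = 0; heap: [0-11 ALLOC][12-34 FREE]
Op 5: free(b) -> (freed b); heap: [0-34 FREE]
Op 6: c = malloc(7) -> c = 0; heap: [0-6 ALLOC][7-34 FREE]

Answer: [0-6 ALLOC][7-34 FREE]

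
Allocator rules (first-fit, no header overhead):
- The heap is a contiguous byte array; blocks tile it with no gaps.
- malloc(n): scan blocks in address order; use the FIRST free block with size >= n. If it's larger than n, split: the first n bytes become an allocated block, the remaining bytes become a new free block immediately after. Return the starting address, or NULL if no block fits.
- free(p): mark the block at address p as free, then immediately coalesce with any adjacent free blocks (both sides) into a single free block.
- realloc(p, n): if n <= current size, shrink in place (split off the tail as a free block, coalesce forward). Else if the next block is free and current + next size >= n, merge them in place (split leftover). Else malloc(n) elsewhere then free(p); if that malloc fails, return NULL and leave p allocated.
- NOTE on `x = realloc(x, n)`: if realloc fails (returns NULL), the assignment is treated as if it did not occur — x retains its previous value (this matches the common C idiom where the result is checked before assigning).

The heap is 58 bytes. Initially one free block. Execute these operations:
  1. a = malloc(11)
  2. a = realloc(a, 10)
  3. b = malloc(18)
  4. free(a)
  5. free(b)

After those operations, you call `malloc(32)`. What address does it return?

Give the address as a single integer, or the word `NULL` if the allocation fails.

Answer: 0

Derivation:
Op 1: a = malloc(11) -> a = 0; heap: [0-10 ALLOC][11-57 FREE]
Op 2: a = realloc(a, 10) -> a = 0; heap: [0-9 ALLOC][10-57 FREE]
Op 3: b = malloc(18) -> b = 10; heap: [0-9 ALLOC][10-27 ALLOC][28-57 FREE]
Op 4: free(a) -> (freed a); heap: [0-9 FREE][10-27 ALLOC][28-57 FREE]
Op 5: free(b) -> (freed b); heap: [0-57 FREE]
malloc(32): first-fit scan over [0-57 FREE] -> 0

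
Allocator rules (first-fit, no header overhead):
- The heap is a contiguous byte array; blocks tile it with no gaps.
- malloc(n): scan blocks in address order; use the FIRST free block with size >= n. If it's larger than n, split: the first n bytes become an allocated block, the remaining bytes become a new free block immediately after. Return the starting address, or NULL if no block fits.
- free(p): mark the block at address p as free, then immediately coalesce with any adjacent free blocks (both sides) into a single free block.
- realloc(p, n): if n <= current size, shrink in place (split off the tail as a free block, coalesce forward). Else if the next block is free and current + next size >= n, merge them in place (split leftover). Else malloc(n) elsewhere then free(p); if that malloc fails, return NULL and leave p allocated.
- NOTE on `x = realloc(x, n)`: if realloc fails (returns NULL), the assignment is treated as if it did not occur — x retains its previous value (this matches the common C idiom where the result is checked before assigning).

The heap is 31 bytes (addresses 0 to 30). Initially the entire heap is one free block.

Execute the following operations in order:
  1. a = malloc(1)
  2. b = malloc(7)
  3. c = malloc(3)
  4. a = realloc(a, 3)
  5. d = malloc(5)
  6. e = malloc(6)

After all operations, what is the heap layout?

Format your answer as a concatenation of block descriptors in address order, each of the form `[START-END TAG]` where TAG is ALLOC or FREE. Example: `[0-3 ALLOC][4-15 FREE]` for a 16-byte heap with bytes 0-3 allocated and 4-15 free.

Op 1: a = malloc(1) -> a = 0; heap: [0-0 ALLOC][1-30 FREE]
Op 2: b = malloc(7) -> b = 1; heap: [0-0 ALLOC][1-7 ALLOC][8-30 FREE]
Op 3: c = malloc(3) -> c = 8; heap: [0-0 ALLOC][1-7 ALLOC][8-10 ALLOC][11-30 FREE]
Op 4: a = realloc(a, 3) -> a = 11; heap: [0-0 FREE][1-7 ALLOC][8-10 ALLOC][11-13 ALLOC][14-30 FREE]
Op 5: d = malloc(5) -> d = 14; heap: [0-0 FREE][1-7 ALLOC][8-10 ALLOC][11-13 ALLOC][14-18 ALLOC][19-30 FREE]
Op 6: e = malloc(6) -> e = 19; heap: [0-0 FREE][1-7 ALLOC][8-10 ALLOC][11-13 ALLOC][14-18 ALLOC][19-24 ALLOC][25-30 FREE]

Answer: [0-0 FREE][1-7 ALLOC][8-10 ALLOC][11-13 ALLOC][14-18 ALLOC][19-24 ALLOC][25-30 FREE]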